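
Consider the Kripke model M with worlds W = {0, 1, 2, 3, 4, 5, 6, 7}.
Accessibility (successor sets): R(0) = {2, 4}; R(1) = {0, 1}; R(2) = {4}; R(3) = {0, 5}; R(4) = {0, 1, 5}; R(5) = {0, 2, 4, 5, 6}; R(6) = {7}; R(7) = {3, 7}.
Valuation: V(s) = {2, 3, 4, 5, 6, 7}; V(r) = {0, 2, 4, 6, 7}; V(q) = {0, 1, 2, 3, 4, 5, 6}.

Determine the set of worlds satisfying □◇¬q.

6

Recall that □ψ holds at a world iff ψ holds at every accessible world, and ◇ψ holds iff ψ holds at some accessible world.
Let φ = □◇¬q. Evaluate φ at each world:
  0 (successors {2, 4}): φ is false.
  1 (successors {0, 1}): φ is false.
  2 (successors {4}): φ is false.
  3 (successors {0, 5}): φ is false.
  4 (successors {0, 1, 5}): φ is false.
  5 (successors {0, 2, 4, 5, 6}): φ is false.
  6 (successors {7}): φ is true.
  7 (successors {3, 7}): φ is false.
For instance, at 3:
  At 3: □◇¬q requires ◇¬q at every successor {0, 5}.
    ◇¬q fails at 0, so □◇¬q is false at 3.
      At 0: ◇¬q requires ¬q at some successor in {2, 4}.
        At 2: ¬q is false.
        At 4: ¬q is false.
      So ◇¬q is false at 0.
Satisfying worlds: {6}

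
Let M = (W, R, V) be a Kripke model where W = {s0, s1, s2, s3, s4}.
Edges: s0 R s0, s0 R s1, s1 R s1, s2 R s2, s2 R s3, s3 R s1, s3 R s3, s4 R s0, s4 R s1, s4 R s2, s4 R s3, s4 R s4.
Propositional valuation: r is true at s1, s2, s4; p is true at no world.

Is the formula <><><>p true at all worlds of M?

No

Let φ = <><><>p. Evaluate φ at each world:
  s0 (successors {s0, s1}): φ is false.
  s1 (successors {s1}): φ is false.
  s2 (successors {s2, s3}): φ is false.
  s3 (successors {s1, s3}): φ is false.
  s4 (successors {s0, s1, s2, s3, s4}): φ is false.
Detail at s0 (counterexample):
  At s0: <><><>p requires <><>p at some successor in {s0, s1}.
    At s0: <><>p is false.
    At s1: <><>p is false.
  So <><><>p is false at s0.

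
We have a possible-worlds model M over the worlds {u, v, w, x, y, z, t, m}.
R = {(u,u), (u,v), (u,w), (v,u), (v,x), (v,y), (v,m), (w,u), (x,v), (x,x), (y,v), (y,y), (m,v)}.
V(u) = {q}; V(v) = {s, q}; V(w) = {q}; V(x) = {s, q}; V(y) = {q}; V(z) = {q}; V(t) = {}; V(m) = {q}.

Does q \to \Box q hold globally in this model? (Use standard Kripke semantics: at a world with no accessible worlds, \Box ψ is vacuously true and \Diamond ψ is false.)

Yes

Let φ = q \to \Box q. Evaluate φ at each world:
  u (successors {u, v, w}): φ is true.
  v (successors {u, x, y, m}): φ is true.
  w (successors {u}): φ is true.
  x (successors {v, x}): φ is true.
  y (successors {v, y}): φ is true.
  z (successors ∅): φ is true.
  t (successors ∅): φ is true.
  m (successors {v}): φ is true.
For instance, at m:
  At m: q is true, \Box q is true, so q \to \Box q is true.
    At m: \Box q requires q at every successor {v}.
      At v: q is true.
    So \Box q is true at m.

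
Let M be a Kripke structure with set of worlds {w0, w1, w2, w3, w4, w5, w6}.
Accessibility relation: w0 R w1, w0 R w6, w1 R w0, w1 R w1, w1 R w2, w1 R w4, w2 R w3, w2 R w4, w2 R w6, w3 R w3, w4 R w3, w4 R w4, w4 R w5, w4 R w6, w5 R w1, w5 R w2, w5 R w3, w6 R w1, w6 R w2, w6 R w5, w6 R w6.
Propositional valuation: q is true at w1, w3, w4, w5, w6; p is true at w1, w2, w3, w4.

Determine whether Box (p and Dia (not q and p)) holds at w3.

Recall that Box ψ holds at a world iff ψ holds at every accessible world, and Dia ψ holds iff ψ holds at some accessible world.
At w3: Box (p and Dia (not q and p)) requires p and Dia (not q and p) at every successor {w3}.
  p and Dia (not q and p) fails at w3, so Box (p and Dia (not q and p)) is false at w3.
    At w3: p is true, Dia (not q and p) is false, so p and Dia (not q and p) is false.
      At w3: Dia (not q and p) requires not q and p at some successor in {w3}.
        At w3: not q and p is false.
      So Dia (not q and p) is false at w3.

No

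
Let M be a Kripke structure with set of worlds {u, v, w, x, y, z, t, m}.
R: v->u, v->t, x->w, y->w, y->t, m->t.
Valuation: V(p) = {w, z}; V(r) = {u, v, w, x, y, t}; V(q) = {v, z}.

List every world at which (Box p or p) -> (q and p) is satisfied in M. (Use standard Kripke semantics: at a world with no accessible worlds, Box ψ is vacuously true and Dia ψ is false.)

Recall that Box ψ holds at a world iff ψ holds at every accessible world, and Dia ψ holds iff ψ holds at some accessible world.
Let φ = (Box p or p) -> (q and p). Evaluate φ at each world:
  u (successors ∅): φ is false.
  v (successors {u, t}): φ is true.
  w (successors ∅): φ is false.
  x (successors {w}): φ is false.
  y (successors {w, t}): φ is true.
  z (successors ∅): φ is true.
  t (successors ∅): φ is false.
  m (successors {t}): φ is true.
For instance, at y:
  At y: Box p or p is false, q and p is false, so (Box p or p) -> (q and p) is true.
    At y: Box p is false, p is false, so Box p or p is false.
      At y: Box p requires p at every successor {w, t}.
        p fails at t, so Box p is false at y.
Satisfying worlds: {v, y, z, m}

v, y, z, m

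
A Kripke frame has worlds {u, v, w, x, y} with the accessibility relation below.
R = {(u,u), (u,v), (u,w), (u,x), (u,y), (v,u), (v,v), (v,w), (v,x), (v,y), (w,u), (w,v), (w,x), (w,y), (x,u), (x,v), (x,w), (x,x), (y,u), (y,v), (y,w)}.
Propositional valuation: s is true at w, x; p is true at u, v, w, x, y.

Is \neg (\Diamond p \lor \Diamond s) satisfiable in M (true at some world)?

Let φ = \neg (\Diamond p \lor \Diamond s). Evaluate φ at each world:
  u (successors {u, v, w, x, y}): φ is false.
  v (successors {u, v, w, x, y}): φ is false.
  w (successors {u, v, x, y}): φ is false.
  x (successors {u, v, w, x}): φ is false.
  y (successors {u, v, w}): φ is false.
For instance, at y:
  At y: \Diamond p \lor \Diamond s is true, so \neg (\Diamond p \lor \Diamond s) is false.
    At y: \Diamond p is true, \Diamond s is true, so \Diamond p \lor \Diamond s is true.
      At y: \Diamond p requires p at some successor in {u, v, w}.
        p holds at u, so \Diamond p is true at y.
      At y: \Diamond s requires s at some successor in {u, v, w}.
        s holds at w, so \Diamond s is true at y.

No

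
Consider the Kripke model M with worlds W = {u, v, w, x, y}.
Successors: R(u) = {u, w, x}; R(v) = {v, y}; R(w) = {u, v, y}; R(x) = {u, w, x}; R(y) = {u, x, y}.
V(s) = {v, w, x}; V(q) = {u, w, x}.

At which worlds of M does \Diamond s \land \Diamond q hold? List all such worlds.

u, w, x, y

Recall that \Diamond ψ holds at a world iff ψ holds at some accessible world.
Let φ = \Diamond s \land \Diamond q. Evaluate φ at each world:
  u (successors {u, w, x}): φ is true.
  v (successors {v, y}): φ is false.
  w (successors {u, v, y}): φ is true.
  x (successors {u, w, x}): φ is true.
  y (successors {u, x, y}): φ is true.
For instance, at w:
  At w: \Diamond s is true, \Diamond q is true, so \Diamond s \land \Diamond q is true.
    At w: \Diamond s requires s at some successor in {u, v, y}.
      s holds at v, so \Diamond s is true at w.
    At w: \Diamond q requires q at some successor in {u, v, y}.
      q holds at u, so \Diamond q is true at w.
Satisfying worlds: {u, w, x, y}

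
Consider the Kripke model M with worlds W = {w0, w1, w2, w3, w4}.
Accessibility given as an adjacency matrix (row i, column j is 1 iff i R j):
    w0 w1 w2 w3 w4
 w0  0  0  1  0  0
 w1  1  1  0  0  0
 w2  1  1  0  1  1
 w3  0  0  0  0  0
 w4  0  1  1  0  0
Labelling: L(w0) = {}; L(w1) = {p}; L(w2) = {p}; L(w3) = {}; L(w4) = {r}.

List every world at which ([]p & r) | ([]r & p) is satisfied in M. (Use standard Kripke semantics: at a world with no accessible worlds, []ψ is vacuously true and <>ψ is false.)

Let φ = ([]p & r) | ([]r & p). Evaluate φ at each world:
  w0 (successors {w2}): φ is false.
  w1 (successors {w0, w1}): φ is false.
  w2 (successors {w0, w1, w3, w4}): φ is false.
  w3 (successors ∅): φ is false.
  w4 (successors {w1, w2}): φ is true.
For instance, at w0:
  At w0: []p & r is false, []r & p is false, so ([]p & r) | ([]r & p) is false.
    At w0: []p is true, r is false, so []p & r is false.
      At w0: []p requires p at every successor {w2}.
        At w2: p is true.
      So []p is true at w0.
    At w0: []r is false, p is false, so []r & p is false.
      At w0: []r requires r at every successor {w2}.
        r fails at w2, so []r is false at w0.
Satisfying worlds: {w4}

w4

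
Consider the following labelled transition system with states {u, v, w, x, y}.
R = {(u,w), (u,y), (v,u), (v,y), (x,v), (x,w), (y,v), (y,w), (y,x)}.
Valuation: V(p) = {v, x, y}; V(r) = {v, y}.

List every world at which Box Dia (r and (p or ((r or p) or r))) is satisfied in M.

v, w

Let φ = Box Dia (r and (p or ((r or p) or r))). Evaluate φ at each world:
  u (successors {w, y}): φ is false.
  v (successors {u, y}): φ is true.
  w (successors ∅): φ is true.
  x (successors {v, w}): φ is false.
  y (successors {v, w, x}): φ is false.
For instance, at x:
  At x: Box Dia (r and (p or ((r or p) or r))) requires Dia (r and (p or ((r or p) or r))) at every successor {v, w}.
    Dia (r and (p or ((r or p) or r))) fails at w, so Box Dia (r and (p or ((r or p) or r))) is false at x.
      At w: no accessible worlds, so Dia (r and (p or ((r or p) or r))) is false.
Satisfying worlds: {v, w}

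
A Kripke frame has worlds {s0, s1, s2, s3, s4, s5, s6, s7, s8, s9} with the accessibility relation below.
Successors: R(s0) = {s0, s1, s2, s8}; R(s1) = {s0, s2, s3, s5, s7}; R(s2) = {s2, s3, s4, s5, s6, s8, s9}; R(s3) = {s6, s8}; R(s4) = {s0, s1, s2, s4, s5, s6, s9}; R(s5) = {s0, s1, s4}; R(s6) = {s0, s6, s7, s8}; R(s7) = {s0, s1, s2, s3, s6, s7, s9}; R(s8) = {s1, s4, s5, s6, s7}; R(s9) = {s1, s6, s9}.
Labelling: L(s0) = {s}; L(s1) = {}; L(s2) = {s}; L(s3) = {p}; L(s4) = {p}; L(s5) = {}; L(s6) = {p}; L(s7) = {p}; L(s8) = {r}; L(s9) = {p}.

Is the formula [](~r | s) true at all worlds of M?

No

Let φ = [](~r | s). Evaluate φ at each world:
  s0 (successors {s0, s1, s2, s8}): φ is false.
  s1 (successors {s0, s2, s3, s5, s7}): φ is true.
  s2 (successors {s2, s3, s4, s5, s6, s8, s9}): φ is false.
  s3 (successors {s6, s8}): φ is false.
  s4 (successors {s0, s1, s2, s4, s5, s6, s9}): φ is true.
  s5 (successors {s0, s1, s4}): φ is true.
  s6 (successors {s0, s6, s7, s8}): φ is false.
  s7 (successors {s0, s1, s2, s3, s6, s7, s9}): φ is true.
  s8 (successors {s1, s4, s5, s6, s7}): φ is true.
  s9 (successors {s1, s6, s9}): φ is true.
Detail at s0 (counterexample):
  At s0: [](~r | s) requires ~r | s at every successor {s0, s1, s2, s8}.
    ~r | s fails at s8, so [](~r | s) is false at s0.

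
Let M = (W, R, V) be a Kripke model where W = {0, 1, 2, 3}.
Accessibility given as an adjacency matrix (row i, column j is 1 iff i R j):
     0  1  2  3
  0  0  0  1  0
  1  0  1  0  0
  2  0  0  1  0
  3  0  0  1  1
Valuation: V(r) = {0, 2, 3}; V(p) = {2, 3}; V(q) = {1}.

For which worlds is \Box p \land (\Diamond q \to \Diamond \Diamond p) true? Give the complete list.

Recall that \Box ψ holds at a world iff ψ holds at every accessible world, and \Diamond ψ holds iff ψ holds at some accessible world.
Let φ = \Box p \land (\Diamond q \to \Diamond \Diamond p). Evaluate φ at each world:
  0 (successors {2}): φ is true.
  1 (successors {1}): φ is false.
  2 (successors {2}): φ is true.
  3 (successors {2, 3}): φ is true.
For instance, at 1:
  At 1: \Box p is false, \Diamond q \to \Diamond \Diamond p is false, so \Box p \land (\Diamond q \to \Diamond \Diamond p) is false.
    At 1: \Box p requires p at every successor {1}.
      p fails at 1, so \Box p is false at 1.
    At 1: \Diamond q is true, \Diamond \Diamond p is false, so \Diamond q \to \Diamond \Diamond p is false.
      At 1: \Diamond q requires q at some successor in {1}.
        q holds at 1, so \Diamond q is true at 1.
      At 1: \Diamond \Diamond p requires \Diamond p at some successor in {1}.
        At 1: \Diamond p is false.
      So \Diamond \Diamond p is false at 1.
Satisfying worlds: {0, 2, 3}

0, 2, 3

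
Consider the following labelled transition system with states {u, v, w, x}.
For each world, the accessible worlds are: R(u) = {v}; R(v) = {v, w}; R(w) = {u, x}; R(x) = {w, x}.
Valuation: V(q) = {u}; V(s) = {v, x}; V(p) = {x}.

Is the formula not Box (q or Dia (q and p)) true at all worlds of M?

Let φ = not Box (q or Dia (q and p)). Evaluate φ at each world:
  u (successors {v}): φ is true.
  v (successors {v, w}): φ is true.
  w (successors {u, x}): φ is true.
  x (successors {w, x}): φ is true.
For instance, at v:
  At v: Box (q or Dia (q and p)) is false, so not Box (q or Dia (q and p)) is true.
    At v: Box (q or Dia (q and p)) requires q or Dia (q and p) at every successor {v, w}.
      q or Dia (q and p) fails at v, so Box (q or Dia (q and p)) is false at v.

Yes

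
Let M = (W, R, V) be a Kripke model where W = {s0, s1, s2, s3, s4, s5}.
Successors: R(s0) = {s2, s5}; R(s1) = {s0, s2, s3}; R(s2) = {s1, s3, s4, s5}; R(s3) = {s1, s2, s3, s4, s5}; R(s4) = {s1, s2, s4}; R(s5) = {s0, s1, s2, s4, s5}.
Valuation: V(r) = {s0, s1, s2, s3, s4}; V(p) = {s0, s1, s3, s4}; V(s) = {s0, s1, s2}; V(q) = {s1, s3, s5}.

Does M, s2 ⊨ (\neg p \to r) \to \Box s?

At s2: \neg p \to r is true, \Box s is false, so (\neg p \to r) \to \Box s is false.
  At s2: \Box s requires s at every successor {s1, s3, s4, s5}.
    s fails at s3, so \Box s is false at s2.

No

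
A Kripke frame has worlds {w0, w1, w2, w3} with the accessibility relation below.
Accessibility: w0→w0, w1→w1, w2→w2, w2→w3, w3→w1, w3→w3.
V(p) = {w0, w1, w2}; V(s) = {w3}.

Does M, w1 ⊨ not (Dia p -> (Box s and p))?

Recall that Box ψ holds at a world iff ψ holds at every accessible world, and Dia ψ holds iff ψ holds at some accessible world.
At w1: Dia p -> (Box s and p) is false, so not (Dia p -> (Box s and p)) is true.
  At w1: Dia p is true, Box s and p is false, so Dia p -> (Box s and p) is false.
    At w1: Dia p requires p at some successor in {w1}.
      p holds at w1, so Dia p is true at w1.
    At w1: Box s is false, p is true, so Box s and p is false.
      At w1: Box s requires s at every successor {w1}.
        s fails at w1, so Box s is false at w1.

Yes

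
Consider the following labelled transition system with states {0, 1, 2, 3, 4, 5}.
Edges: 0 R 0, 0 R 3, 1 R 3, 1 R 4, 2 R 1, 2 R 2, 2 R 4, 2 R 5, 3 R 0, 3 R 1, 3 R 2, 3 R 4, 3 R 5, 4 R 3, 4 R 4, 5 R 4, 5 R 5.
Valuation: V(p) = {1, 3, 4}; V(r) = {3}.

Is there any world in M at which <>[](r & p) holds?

Recall that []ψ holds at a world iff ψ holds at every accessible world, and <>ψ holds iff ψ holds at some accessible world.
Let φ = <>[](r & p). Evaluate φ at each world:
  0 (successors {0, 3}): φ is false.
  1 (successors {3, 4}): φ is false.
  2 (successors {1, 2, 4, 5}): φ is false.
  3 (successors {0, 1, 2, 4, 5}): φ is false.
  4 (successors {3, 4}): φ is false.
  5 (successors {4, 5}): φ is false.
For instance, at 2:
  At 2: <>[](r & p) requires [](r & p) at some successor in {1, 2, 4, 5}.
    At 1: [](r & p) is false.
    At 2: [](r & p) is false.
    At 4: [](r & p) is false.
    At 5: [](r & p) is false.
  So <>[](r & p) is false at 2.

No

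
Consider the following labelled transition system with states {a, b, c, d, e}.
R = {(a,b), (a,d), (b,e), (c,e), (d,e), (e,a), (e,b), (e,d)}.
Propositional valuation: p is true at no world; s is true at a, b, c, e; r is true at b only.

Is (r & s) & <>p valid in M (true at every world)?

No

Let φ = (r & s) & <>p. Evaluate φ at each world:
  a (successors {b, d}): φ is false.
  b (successors {e}): φ is false.
  c (successors {e}): φ is false.
  d (successors {e}): φ is false.
  e (successors {a, b, d}): φ is false.
Detail at a (counterexample):
  At a: r & s is false, <>p is false, so (r & s) & <>p is false.
    At a: <>p requires p at some successor in {b, d}.
      At b: p is false.
      At d: p is false.
    So <>p is false at a.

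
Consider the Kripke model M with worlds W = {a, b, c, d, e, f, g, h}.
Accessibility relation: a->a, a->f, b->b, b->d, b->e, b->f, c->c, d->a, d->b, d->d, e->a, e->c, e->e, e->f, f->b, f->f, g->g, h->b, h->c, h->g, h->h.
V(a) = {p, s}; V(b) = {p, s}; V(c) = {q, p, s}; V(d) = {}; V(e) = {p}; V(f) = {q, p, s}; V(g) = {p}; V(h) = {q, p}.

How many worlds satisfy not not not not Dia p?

8

Recall that Dia ψ holds at a world iff ψ holds at some accessible world.
Let φ = not not not not Dia p. Evaluate φ at each world:
  a (successors {a, f}): φ is true.
  b (successors {b, d, e, f}): φ is true.
  c (successors {c}): φ is true.
  d (successors {a, b, d}): φ is true.
  e (successors {a, c, e, f}): φ is true.
  f (successors {b, f}): φ is true.
  g (successors {g}): φ is true.
  h (successors {b, c, g, h}): φ is true.
For instance, at a:
  At a: not not not Dia p is false, so not not not not Dia p is true.
    At a: not not Dia p is true, so not not not Dia p is false.
      At a: not Dia p is false, so not not Dia p is true.
Satisfying worlds: {a, b, c, d, e, f, g, h}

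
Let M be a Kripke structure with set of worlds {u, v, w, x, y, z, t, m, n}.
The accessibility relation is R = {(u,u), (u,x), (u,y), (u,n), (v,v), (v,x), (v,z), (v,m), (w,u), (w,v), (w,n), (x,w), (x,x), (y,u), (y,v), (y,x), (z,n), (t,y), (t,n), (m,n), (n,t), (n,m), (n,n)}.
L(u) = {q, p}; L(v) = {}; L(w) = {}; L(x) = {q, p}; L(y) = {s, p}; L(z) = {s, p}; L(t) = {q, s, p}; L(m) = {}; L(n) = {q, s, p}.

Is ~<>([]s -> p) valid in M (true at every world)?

No

Let φ = ~<>([]s -> p). Evaluate φ at each world:
  u (successors {u, x, y, n}): φ is false.
  v (successors {v, x, z, m}): φ is false.
  w (successors {u, v, n}): φ is false.
  x (successors {w, x}): φ is false.
  y (successors {u, v, x}): φ is false.
  z (successors {n}): φ is false.
  t (successors {y, n}): φ is false.
  m (successors {n}): φ is false.
  n (successors {t, m, n}): φ is false.
Detail at u (counterexample):
  At u: <>([]s -> p) is true, so ~<>([]s -> p) is false.
    At u: <>([]s -> p) requires []s -> p at some successor in {u, x, y, n}.
      []s -> p holds at u, so <>([]s -> p) is true at u.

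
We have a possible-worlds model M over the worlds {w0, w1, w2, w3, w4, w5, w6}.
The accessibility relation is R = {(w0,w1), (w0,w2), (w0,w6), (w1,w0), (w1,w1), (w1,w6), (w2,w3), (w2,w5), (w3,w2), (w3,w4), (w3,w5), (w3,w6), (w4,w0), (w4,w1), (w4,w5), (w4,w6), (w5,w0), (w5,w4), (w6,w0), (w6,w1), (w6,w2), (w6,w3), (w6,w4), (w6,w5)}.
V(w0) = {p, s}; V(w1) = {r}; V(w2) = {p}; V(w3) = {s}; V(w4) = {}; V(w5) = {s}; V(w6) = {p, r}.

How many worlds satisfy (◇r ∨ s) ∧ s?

3

Recall that ◇ψ holds at a world iff ψ holds at some accessible world.
Let φ = (◇r ∨ s) ∧ s. Evaluate φ at each world:
  w0 (successors {w1, w2, w6}): φ is true.
  w1 (successors {w0, w1, w6}): φ is false.
  w2 (successors {w3, w5}): φ is false.
  w3 (successors {w2, w4, w5, w6}): φ is true.
  w4 (successors {w0, w1, w5, w6}): φ is false.
  w5 (successors {w0, w4}): φ is true.
  w6 (successors {w0, w1, w2, w3, w4, w5}): φ is false.
For instance, at w4:
  At w4: ◇r ∨ s is true, s is false, so (◇r ∨ s) ∧ s is false.
    At w4: ◇r is true, s is false, so ◇r ∨ s is true.
      At w4: ◇r requires r at some successor in {w0, w1, w5, w6}.
        r holds at w1, so ◇r is true at w4.
Satisfying worlds: {w0, w3, w5}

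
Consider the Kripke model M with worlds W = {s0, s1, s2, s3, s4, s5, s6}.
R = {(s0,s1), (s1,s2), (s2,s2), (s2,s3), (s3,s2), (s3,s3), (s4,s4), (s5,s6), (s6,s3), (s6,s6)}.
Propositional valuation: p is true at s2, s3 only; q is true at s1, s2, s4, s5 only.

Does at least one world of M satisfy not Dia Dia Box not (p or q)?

Let φ = not Dia Dia Box not (p or q). Evaluate φ at each world:
  s0 (successors {s1}): φ is true.
  s1 (successors {s2}): φ is true.
  s2 (successors {s2, s3}): φ is true.
  s3 (successors {s2, s3}): φ is true.
  s4 (successors {s4}): φ is true.
  s5 (successors {s6}): φ is true.
  s6 (successors {s3, s6}): φ is true.
Detail at s0 (witness):
  At s0: Dia Dia Box not (p or q) is false, so not Dia Dia Box not (p or q) is true.
    At s0: Dia Dia Box not (p or q) requires Dia Box not (p or q) at some successor in {s1}.
      At s1: Dia Box not (p or q) is false.
    So Dia Dia Box not (p or q) is false at s0.

Yes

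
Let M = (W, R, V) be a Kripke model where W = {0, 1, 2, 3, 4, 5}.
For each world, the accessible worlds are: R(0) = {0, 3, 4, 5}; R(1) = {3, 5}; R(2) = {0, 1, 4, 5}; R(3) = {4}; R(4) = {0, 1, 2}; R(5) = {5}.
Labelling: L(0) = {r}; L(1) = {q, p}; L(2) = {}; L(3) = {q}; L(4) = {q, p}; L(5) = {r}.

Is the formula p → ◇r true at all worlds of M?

Yes

Let φ = p → ◇r. Evaluate φ at each world:
  0 (successors {0, 3, 4, 5}): φ is true.
  1 (successors {3, 5}): φ is true.
  2 (successors {0, 1, 4, 5}): φ is true.
  3 (successors {4}): φ is true.
  4 (successors {0, 1, 2}): φ is true.
  5 (successors {5}): φ is true.
For instance, at 4:
  At 4: p is true, ◇r is true, so p → ◇r is true.
    At 4: ◇r requires r at some successor in {0, 1, 2}.
      r holds at 0, so ◇r is true at 4.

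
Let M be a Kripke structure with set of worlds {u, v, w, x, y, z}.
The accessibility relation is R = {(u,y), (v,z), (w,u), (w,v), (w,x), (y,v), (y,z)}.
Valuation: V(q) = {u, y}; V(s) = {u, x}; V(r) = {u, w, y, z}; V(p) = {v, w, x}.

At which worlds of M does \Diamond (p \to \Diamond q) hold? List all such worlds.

Recall that \Diamond ψ holds at a world iff ψ holds at some accessible world.
Let φ = \Diamond (p \to \Diamond q). Evaluate φ at each world:
  u (successors {y}): φ is true.
  v (successors {z}): φ is true.
  w (successors {u, v, x}): φ is true.
  x (successors ∅): φ is false.
  y (successors {v, z}): φ is true.
  z (successors ∅): φ is false.
For instance, at u:
  At u: \Diamond (p \to \Diamond q) requires p \to \Diamond q at some successor in {y}.
    p \to \Diamond q holds at y, so \Diamond (p \to \Diamond q) is true at u.
      At y: p is false, \Diamond q is false, so p \to \Diamond q is true.
Satisfying worlds: {u, v, w, y}

u, v, w, y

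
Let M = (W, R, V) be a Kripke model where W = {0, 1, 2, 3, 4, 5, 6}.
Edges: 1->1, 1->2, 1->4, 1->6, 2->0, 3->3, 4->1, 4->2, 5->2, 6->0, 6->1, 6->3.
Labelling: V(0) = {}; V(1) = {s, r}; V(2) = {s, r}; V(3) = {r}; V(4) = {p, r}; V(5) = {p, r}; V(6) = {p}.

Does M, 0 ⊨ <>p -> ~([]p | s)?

Yes

Recall that []ψ holds at a world iff ψ holds at every accessible world, and <>ψ holds iff ψ holds at some accessible world.
At 0: <>p is false, ~([]p | s) is false, so <>p -> ~([]p | s) is true.
  At 0: no accessible worlds, so <>p is false.
  At 0: []p | s is true, so ~([]p | s) is false.
    At 0: []p is true, s is false, so []p | s is true.
      At 0: no accessible worlds, so []p holds vacuously.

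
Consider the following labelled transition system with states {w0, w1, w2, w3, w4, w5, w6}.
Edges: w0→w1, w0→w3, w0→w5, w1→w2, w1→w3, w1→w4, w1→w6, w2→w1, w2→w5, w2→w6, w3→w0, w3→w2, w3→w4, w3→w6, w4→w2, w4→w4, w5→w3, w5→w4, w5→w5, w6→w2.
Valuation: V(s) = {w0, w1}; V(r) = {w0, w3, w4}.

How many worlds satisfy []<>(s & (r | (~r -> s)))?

1

Recall that []ψ holds at a world iff ψ holds at every accessible world, and <>ψ holds iff ψ holds at some accessible world.
Let φ = []<>(s & (r | (~r -> s))). Evaluate φ at each world:
  w0 (successors {w1, w3, w5}): φ is false.
  w1 (successors {w2, w3, w4, w6}): φ is false.
  w2 (successors {w1, w5, w6}): φ is false.
  w3 (successors {w0, w2, w4, w6}): φ is false.
  w4 (successors {w2, w4}): φ is false.
  w5 (successors {w3, w4, w5}): φ is false.
  w6 (successors {w2}): φ is true.
For instance, at w1:
  At w1: []<>(s & (r | (~r -> s))) requires <>(s & (r | (~r -> s))) at every successor {w2, w3, w4, w6}.
    <>(s & (r | (~r -> s))) fails at w4, so []<>(s & (r | (~r -> s))) is false at w1.
      At w4: <>(s & (r | (~r -> s))) requires s & (r | (~r -> s)) at some successor in {w2, w4}.
        At w2: s & (r | (~r -> s)) is false.
        At w4: s & (r | (~r -> s)) is false.
      So <>(s & (r | (~r -> s))) is false at w4.
Satisfying worlds: {w6}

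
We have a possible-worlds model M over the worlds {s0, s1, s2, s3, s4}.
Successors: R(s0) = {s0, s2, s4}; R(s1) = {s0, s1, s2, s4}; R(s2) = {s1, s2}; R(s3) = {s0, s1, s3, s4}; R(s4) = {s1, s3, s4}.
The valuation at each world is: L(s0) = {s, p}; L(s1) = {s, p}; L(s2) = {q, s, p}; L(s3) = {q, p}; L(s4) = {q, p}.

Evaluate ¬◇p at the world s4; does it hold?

No

At s4: ◇p is true, so ¬◇p is false.
  At s4: ◇p requires p at some successor in {s1, s3, s4}.
    p holds at s1, so ◇p is true at s4.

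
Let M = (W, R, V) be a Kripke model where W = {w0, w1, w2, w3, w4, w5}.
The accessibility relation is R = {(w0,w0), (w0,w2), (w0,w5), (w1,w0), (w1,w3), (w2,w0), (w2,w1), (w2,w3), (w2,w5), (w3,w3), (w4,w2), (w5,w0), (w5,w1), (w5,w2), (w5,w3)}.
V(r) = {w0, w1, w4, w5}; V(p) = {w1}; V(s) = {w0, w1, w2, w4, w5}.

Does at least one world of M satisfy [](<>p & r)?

No

Let φ = [](<>p & r). Evaluate φ at each world:
  w0 (successors {w0, w2, w5}): φ is false.
  w1 (successors {w0, w3}): φ is false.
  w2 (successors {w0, w1, w3, w5}): φ is false.
  w3 (successors {w3}): φ is false.
  w4 (successors {w2}): φ is false.
  w5 (successors {w0, w1, w2, w3}): φ is false.
For instance, at w4:
  At w4: [](<>p & r) requires <>p & r at every successor {w2}.
    <>p & r fails at w2, so [](<>p & r) is false at w4.
      At w2: <>p is true, r is false, so <>p & r is false.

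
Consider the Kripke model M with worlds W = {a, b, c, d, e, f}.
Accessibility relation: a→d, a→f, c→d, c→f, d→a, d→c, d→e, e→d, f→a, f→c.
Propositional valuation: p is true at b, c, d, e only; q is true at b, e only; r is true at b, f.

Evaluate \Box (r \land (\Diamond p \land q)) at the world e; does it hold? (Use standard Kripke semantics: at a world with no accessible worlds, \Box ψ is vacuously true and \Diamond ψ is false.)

No

At e: \Box (r \land (\Diamond p \land q)) requires r \land (\Diamond p \land q) at every successor {d}.
  r \land (\Diamond p \land q) fails at d, so \Box (r \land (\Diamond p \land q)) is false at e.
    At d: r is false, \Diamond p \land q is false, so r \land (\Diamond p \land q) is false.
      At d: \Diamond p is true, q is false, so \Diamond p \land q is false.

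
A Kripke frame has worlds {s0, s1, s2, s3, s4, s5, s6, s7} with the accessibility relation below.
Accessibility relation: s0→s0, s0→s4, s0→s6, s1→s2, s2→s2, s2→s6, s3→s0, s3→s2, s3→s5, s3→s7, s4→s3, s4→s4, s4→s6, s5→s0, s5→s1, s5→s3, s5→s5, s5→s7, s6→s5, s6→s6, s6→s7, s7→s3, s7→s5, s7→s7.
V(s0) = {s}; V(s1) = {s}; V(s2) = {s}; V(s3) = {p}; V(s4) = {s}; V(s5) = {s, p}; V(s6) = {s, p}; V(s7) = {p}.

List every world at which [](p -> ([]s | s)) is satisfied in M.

s0, s1, s2

Recall that []ψ holds at a world iff ψ holds at every accessible world, and <>ψ holds iff ψ holds at some accessible world.
Let φ = [](p -> ([]s | s)). Evaluate φ at each world:
  s0 (successors {s0, s4, s6}): φ is true.
  s1 (successors {s2}): φ is true.
  s2 (successors {s2, s6}): φ is true.
  s3 (successors {s0, s2, s5, s7}): φ is false.
  s4 (successors {s3, s4, s6}): φ is false.
  s5 (successors {s0, s1, s3, s5, s7}): φ is false.
  s6 (successors {s5, s6, s7}): φ is false.
  s7 (successors {s3, s5, s7}): φ is false.
For instance, at s7:
  At s7: [](p -> ([]s | s)) requires p -> ([]s | s) at every successor {s3, s5, s7}.
    p -> ([]s | s) fails at s3, so [](p -> ([]s | s)) is false at s7.
      At s3: p is true, []s | s is false, so p -> ([]s | s) is false.
Satisfying worlds: {s0, s1, s2}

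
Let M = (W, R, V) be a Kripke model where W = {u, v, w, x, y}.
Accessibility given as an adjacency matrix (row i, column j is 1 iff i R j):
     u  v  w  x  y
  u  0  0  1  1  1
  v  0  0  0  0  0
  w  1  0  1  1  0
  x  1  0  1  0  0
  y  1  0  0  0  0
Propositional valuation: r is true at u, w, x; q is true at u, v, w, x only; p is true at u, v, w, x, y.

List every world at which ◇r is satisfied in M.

Let φ = ◇r. Evaluate φ at each world:
  u (successors {w, x, y}): φ is true.
  v (successors ∅): φ is false.
  w (successors {u, w, x}): φ is true.
  x (successors {u, w}): φ is true.
  y (successors {u}): φ is true.
For instance, at y:
  At y: ◇r requires r at some successor in {u}.
    r holds at u, so ◇r is true at y.
Satisfying worlds: {u, w, x, y}

u, w, x, y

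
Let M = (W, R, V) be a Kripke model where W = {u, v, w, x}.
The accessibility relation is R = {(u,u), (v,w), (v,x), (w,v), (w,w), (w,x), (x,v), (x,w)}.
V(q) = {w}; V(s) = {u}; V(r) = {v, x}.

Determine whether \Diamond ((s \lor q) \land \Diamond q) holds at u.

No

At u: \Diamond ((s \lor q) \land \Diamond q) requires (s \lor q) \land \Diamond q at some successor in {u}.
  At u: (s \lor q) \land \Diamond q is false.
So \Diamond ((s \lor q) \land \Diamond q) is false at u.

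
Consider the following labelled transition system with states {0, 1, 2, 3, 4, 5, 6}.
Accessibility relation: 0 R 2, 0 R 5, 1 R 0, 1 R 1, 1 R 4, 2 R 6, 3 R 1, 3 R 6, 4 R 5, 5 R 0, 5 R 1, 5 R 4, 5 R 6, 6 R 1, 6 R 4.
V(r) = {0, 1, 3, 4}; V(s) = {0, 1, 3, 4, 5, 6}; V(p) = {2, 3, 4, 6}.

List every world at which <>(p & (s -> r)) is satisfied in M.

0, 1, 5, 6

Let φ = <>(p & (s -> r)). Evaluate φ at each world:
  0 (successors {2, 5}): φ is true.
  1 (successors {0, 1, 4}): φ is true.
  2 (successors {6}): φ is false.
  3 (successors {1, 6}): φ is false.
  4 (successors {5}): φ is false.
  5 (successors {0, 1, 4, 6}): φ is true.
  6 (successors {1, 4}): φ is true.
For instance, at 6:
  At 6: <>(p & (s -> r)) requires p & (s -> r) at some successor in {1, 4}.
    p & (s -> r) holds at 4, so <>(p & (s -> r)) is true at 6.
Satisfying worlds: {0, 1, 5, 6}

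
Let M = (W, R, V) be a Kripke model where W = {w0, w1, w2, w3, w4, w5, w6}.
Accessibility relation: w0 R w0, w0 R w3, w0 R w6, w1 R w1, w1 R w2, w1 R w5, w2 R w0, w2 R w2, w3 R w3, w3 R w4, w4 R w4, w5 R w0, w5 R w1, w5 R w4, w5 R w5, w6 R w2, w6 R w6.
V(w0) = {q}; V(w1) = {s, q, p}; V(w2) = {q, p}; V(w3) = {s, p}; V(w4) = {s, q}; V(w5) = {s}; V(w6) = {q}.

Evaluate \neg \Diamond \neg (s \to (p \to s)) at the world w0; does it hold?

Yes

At w0: \Diamond \neg (s \to (p \to s)) is false, so \neg \Diamond \neg (s \to (p \to s)) is true.
  At w0: \Diamond \neg (s \to (p \to s)) requires \neg (s \to (p \to s)) at some successor in {w0, w3, w6}.
    At w0: \neg (s \to (p \to s)) is false.
    At w3: \neg (s \to (p \to s)) is false.
    At w6: \neg (s \to (p \to s)) is false.
  So \Diamond \neg (s \to (p \to s)) is false at w0.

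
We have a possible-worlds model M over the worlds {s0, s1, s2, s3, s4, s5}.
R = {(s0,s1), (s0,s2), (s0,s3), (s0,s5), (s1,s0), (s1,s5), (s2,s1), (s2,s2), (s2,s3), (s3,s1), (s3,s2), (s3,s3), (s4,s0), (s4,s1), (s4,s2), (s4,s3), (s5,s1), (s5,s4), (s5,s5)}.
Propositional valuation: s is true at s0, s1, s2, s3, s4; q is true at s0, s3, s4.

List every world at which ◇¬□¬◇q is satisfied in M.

s0, s1, s2, s3, s4, s5

Recall that □ψ holds at a world iff ψ holds at every accessible world, and ◇ψ holds iff ψ holds at some accessible world.
Let φ = ◇¬□¬◇q. Evaluate φ at each world:
  s0 (successors {s1, s2, s3, s5}): φ is true.
  s1 (successors {s0, s5}): φ is true.
  s2 (successors {s1, s2, s3}): φ is true.
  s3 (successors {s1, s2, s3}): φ is true.
  s4 (successors {s0, s1, s2, s3}): φ is true.
  s5 (successors {s1, s4, s5}): φ is true.
For instance, at s0:
  At s0: ◇¬□¬◇q requires ¬□¬◇q at some successor in {s1, s2, s3, s5}.
    ¬□¬◇q holds at s1, so ◇¬□¬◇q is true at s0.
      At s1: □¬◇q is false, so ¬□¬◇q is true.
Satisfying worlds: {s0, s1, s2, s3, s4, s5}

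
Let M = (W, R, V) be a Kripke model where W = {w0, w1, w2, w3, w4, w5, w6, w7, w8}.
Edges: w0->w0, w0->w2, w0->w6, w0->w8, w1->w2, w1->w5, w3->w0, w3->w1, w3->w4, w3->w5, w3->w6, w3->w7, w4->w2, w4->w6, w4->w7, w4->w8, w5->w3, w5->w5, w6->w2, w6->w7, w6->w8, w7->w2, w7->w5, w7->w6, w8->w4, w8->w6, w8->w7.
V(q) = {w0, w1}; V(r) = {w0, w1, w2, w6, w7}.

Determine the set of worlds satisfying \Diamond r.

w0, w1, w3, w4, w6, w7, w8

Let φ = \Diamond r. Evaluate φ at each world:
  w0 (successors {w0, w2, w6, w8}): φ is true.
  w1 (successors {w2, w5}): φ is true.
  w2 (successors ∅): φ is false.
  w3 (successors {w0, w1, w4, w5, w6, w7}): φ is true.
  w4 (successors {w2, w6, w7, w8}): φ is true.
  w5 (successors {w3, w5}): φ is false.
  w6 (successors {w2, w7, w8}): φ is true.
  w7 (successors {w2, w5, w6}): φ is true.
  w8 (successors {w4, w6, w7}): φ is true.
For instance, at w0:
  At w0: \Diamond r requires r at some successor in {w0, w2, w6, w8}.
    r holds at w0, so \Diamond r is true at w0.
Satisfying worlds: {w0, w1, w3, w4, w6, w7, w8}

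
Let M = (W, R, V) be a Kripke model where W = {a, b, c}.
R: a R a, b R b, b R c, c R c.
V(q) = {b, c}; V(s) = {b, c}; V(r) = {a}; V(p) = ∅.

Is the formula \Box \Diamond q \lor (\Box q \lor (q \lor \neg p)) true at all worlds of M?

Yes

Recall that \Box ψ holds at a world iff ψ holds at every accessible world, and \Diamond ψ holds iff ψ holds at some accessible world.
Let φ = \Box \Diamond q \lor (\Box q \lor (q \lor \neg p)). Evaluate φ at each world:
  a (successors {a}): φ is true.
  b (successors {b, c}): φ is true.
  c (successors {c}): φ is true.
For instance, at c:
  At c: \Box \Diamond q is true, \Box q \lor (q \lor \neg p) is true, so \Box \Diamond q \lor (\Box q \lor (q \lor \neg p)) is true.
    At c: \Box \Diamond q requires \Diamond q at every successor {c}.
      At c: \Diamond q is true.
    So \Box \Diamond q is true at c.
    At c: \Box q is true, q \lor \neg p is true, so \Box q \lor (q \lor \neg p) is true.
      At c: \Box q requires q at every successor {c}.
        At c: q is true.
      So \Box q is true at c.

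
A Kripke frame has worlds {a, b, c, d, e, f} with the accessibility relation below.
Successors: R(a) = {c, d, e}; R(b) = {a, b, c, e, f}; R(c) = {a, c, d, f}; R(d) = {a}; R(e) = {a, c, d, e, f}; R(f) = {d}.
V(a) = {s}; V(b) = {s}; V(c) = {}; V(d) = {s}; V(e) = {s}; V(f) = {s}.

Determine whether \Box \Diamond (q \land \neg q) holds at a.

No

At a: \Box \Diamond (q \land \neg q) requires \Diamond (q \land \neg q) at every successor {c, d, e}.
  \Diamond (q \land \neg q) fails at c, so \Box \Diamond (q \land \neg q) is false at a.
    At c: \Diamond (q \land \neg q) requires q \land \neg q at some successor in {a, c, d, f}.
      At a: q \land \neg q is false.
      At c: q \land \neg q is false.
      At d: q \land \neg q is false.
      At f: q \land \neg q is false.
    So \Diamond (q \land \neg q) is false at c.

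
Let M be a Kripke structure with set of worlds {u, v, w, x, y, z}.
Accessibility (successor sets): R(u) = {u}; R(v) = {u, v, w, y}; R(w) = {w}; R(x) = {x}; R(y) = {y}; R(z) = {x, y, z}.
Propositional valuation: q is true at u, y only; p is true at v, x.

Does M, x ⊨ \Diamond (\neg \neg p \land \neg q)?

Recall that \Diamond ψ holds at a world iff ψ holds at some accessible world.
At x: \Diamond (\neg \neg p \land \neg q) requires \neg \neg p \land \neg q at some successor in {x}.
  \neg \neg p \land \neg q holds at x, so \Diamond (\neg \neg p \land \neg q) is true at x.

Yes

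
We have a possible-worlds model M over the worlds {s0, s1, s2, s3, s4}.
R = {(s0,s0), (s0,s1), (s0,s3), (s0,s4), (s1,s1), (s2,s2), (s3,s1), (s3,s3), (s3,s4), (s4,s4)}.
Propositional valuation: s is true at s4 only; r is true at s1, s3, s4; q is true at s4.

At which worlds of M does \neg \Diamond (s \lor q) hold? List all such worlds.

Let φ = \neg \Diamond (s \lor q). Evaluate φ at each world:
  s0 (successors {s0, s1, s3, s4}): φ is false.
  s1 (successors {s1}): φ is true.
  s2 (successors {s2}): φ is true.
  s3 (successors {s1, s3, s4}): φ is false.
  s4 (successors {s4}): φ is false.
For instance, at s1:
  At s1: \Diamond (s \lor q) is false, so \neg \Diamond (s \lor q) is true.
    At s1: \Diamond (s \lor q) requires s \lor q at some successor in {s1}.
      At s1: s \lor q is false.
    So \Diamond (s \lor q) is false at s1.
Satisfying worlds: {s1, s2}

s1, s2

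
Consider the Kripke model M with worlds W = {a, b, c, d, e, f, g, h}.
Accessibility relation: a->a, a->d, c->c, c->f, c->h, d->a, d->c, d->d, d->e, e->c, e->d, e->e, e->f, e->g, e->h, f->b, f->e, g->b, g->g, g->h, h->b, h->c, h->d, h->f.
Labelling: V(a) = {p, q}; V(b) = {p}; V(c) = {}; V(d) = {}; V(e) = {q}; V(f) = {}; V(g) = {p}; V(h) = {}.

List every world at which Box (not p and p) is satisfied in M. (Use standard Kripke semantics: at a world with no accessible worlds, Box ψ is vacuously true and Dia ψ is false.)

b

Recall that Box ψ holds at a world iff ψ holds at every accessible world, and Dia ψ holds iff ψ holds at some accessible world.
Let φ = Box (not p and p). Evaluate φ at each world:
  a (successors {a, d}): φ is false.
  b (successors ∅): φ is true.
  c (successors {c, f, h}): φ is false.
  d (successors {a, c, d, e}): φ is false.
  e (successors {c, d, e, f, g, h}): φ is false.
  f (successors {b, e}): φ is false.
  g (successors {b, g, h}): φ is false.
  h (successors {b, c, d, f}): φ is false.
For instance, at e:
  At e: Box (not p and p) requires not p and p at every successor {c, d, e, f, g, h}.
    not p and p fails at c, so Box (not p and p) is false at e.
Satisfying worlds: {b}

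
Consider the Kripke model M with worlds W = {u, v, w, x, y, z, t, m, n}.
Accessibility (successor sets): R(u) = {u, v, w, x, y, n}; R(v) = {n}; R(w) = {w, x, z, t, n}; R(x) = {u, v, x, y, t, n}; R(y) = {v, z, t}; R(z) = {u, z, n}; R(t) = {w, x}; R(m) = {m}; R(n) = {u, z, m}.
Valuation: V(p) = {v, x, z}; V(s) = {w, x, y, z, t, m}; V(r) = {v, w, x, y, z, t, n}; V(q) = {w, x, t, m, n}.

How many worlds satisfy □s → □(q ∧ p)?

Let φ = □s → □(q ∧ p). Evaluate φ at each world:
  u (successors {u, v, w, x, y, n}): φ is true.
  v (successors {n}): φ is true.
  w (successors {w, x, z, t, n}): φ is true.
  x (successors {u, v, x, y, t, n}): φ is true.
  y (successors {v, z, t}): φ is true.
  z (successors {u, z, n}): φ is true.
  t (successors {w, x}): φ is false.
  m (successors {m}): φ is false.
  n (successors {u, z, m}): φ is true.
For instance, at v:
  At v: □s is false, □(q ∧ p) is false, so □s → □(q ∧ p) is true.
    At v: □s requires s at every successor {n}.
      s fails at n, so □s is false at v.
    At v: □(q ∧ p) requires q ∧ p at every successor {n}.
      q ∧ p fails at n, so □(q ∧ p) is false at v.
Satisfying worlds: {u, v, w, x, y, z, n}

7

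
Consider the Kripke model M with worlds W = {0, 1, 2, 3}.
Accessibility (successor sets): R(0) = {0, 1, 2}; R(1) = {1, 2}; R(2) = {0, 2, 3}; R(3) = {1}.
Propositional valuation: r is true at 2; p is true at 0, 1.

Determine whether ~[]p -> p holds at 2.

No

At 2: ~[]p is true, p is false, so ~[]p -> p is false.
  At 2: []p is false, so ~[]p is true.
    At 2: []p requires p at every successor {0, 2, 3}.
      p fails at 2, so []p is false at 2.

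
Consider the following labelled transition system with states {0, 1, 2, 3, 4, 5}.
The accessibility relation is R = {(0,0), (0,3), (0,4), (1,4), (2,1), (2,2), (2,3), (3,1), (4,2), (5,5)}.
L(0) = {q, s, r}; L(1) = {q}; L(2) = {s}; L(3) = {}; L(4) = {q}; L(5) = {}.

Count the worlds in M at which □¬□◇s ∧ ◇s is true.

1

Let φ = □¬□◇s ∧ ◇s. Evaluate φ at each world:
  0 (successors {0, 3, 4}): φ is false.
  1 (successors {4}): φ is false.
  2 (successors {1, 2, 3}): φ is false.
  3 (successors {1}): φ is false.
  4 (successors {2}): φ is true.
  5 (successors {5}): φ is false.
For instance, at 5:
  At 5: □¬□◇s is true, ◇s is false, so □¬□◇s ∧ ◇s is false.
    At 5: □¬□◇s requires ¬□◇s at every successor {5}.
      At 5: ¬□◇s is true.
    So □¬□◇s is true at 5.
    At 5: ◇s requires s at some successor in {5}.
      At 5: s is false.
    So ◇s is false at 5.
Satisfying worlds: {4}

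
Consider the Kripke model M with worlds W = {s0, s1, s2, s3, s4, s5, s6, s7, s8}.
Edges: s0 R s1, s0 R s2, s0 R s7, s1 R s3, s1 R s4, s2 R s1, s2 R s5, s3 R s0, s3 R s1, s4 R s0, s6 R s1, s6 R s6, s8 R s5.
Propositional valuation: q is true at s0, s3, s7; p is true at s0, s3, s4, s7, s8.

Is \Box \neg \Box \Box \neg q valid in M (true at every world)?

Let φ = \Box \neg \Box \Box \neg q. Evaluate φ at each world:
  s0 (successors {s1, s2, s7}): φ is false.
  s1 (successors {s3, s4}): φ is true.
  s2 (successors {s1, s5}): φ is false.
  s3 (successors {s0, s1}): φ is true.
  s4 (successors {s0}): φ is true.
  s5 (successors ∅): φ is true.
  s6 (successors {s1, s6}): φ is true.
  s7 (successors ∅): φ is true.
  s8 (successors {s5}): φ is false.
Detail at s0 (counterexample):
  At s0: \Box \neg \Box \Box \neg q requires \neg \Box \Box \neg q at every successor {s1, s2, s7}.
    \neg \Box \Box \neg q fails at s7, so \Box \neg \Box \Box \neg q is false at s0.
      At s7: \Box \Box \neg q is true, so \neg \Box \Box \neg q is false.

No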